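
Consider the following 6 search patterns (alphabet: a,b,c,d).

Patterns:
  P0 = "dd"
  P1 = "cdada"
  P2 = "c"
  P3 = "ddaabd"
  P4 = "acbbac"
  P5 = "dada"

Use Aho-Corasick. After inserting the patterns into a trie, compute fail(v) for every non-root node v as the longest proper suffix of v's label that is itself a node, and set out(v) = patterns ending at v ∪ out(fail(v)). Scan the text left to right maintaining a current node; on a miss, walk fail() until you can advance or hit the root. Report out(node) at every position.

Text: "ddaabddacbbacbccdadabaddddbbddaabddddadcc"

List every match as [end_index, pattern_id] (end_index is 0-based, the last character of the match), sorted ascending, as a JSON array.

Build:
Trie nodes:
  n0 'ε': a→12 c→3 d→1
  n1 'd': a→18 d→2
  n2 'dd': a→8  [P0 ends]
  n3 'c': d→4  [P2 ends]
  n4 'cd': a→5
  n5 'cda': d→6
  n6 'cdad': a→7
  n7 'cdada': ·  [P1 ends]
  n8 'dda': a→9
  n9 'ddaa': b→10
  n10 'ddaab': d→11
  n11 'ddaabd': ·  [P3 ends]
  n12 'a': c→13
  n13 'ac': b→14
  n14 'acb': b→15
  n15 'acbb': a→16
  n16 'acbba': c→17
  n17 'acbbac': ·  [P4 ends]
  n18 'da': d→19
  n19 'dad': a→20
  n20 'dada': ·  [P5 ends]

BFS fail/out derivation:
  fail(1) 'd': from fail(0)=0 chase 'd': 0 ⇒ 0;  out=∅∪out(0)=∅
  fail(3) 'c': from fail(0)=0 chase 'c': 0 ⇒ 0;  out={2}∪out(0)={2}
  fail(12) 'a': from fail(0)=0 chase 'a': 0 ⇒ 0;  out=∅∪out(0)=∅
  fail(2) 'dd': from fail(1)=0 chase 'd': 0 ⇒ 1;  out={0}∪out(1)={0}
  fail(4) 'cd': from fail(3)=0 chase 'd': 0 ⇒ 1;  out=∅∪out(1)=∅
  fail(13) 'ac': from fail(12)=0 chase 'c': 0 ⇒ 3;  out=∅∪out(3)={2}
  fail(18) 'da': from fail(1)=0 chase 'a': 0 ⇒ 12;  out=∅∪out(12)=∅
  fail(5) 'cda': from fail(4)=1 chase 'a': 1 ⇒ 18;  out=∅∪out(18)=∅
  fail(8) 'dda': from fail(2)=1 chase 'a': 1 ⇒ 18;  out=∅∪out(18)=∅
  fail(14) 'acb': from fail(13)=3 chase 'b': 3→0 ⇒ 0;  out=∅∪out(0)=∅
  fail(19) 'dad': from fail(18)=12 chase 'd': 12→0 ⇒ 1;  out=∅∪out(1)=∅
  fail(6) 'cdad': from fail(5)=18 chase 'd': 18 ⇒ 19;  out=∅∪out(19)=∅
  fail(9) 'ddaa': from fail(8)=18 chase 'a': 18→12→0 ⇒ 12;  out=∅∪out(12)=∅
  fail(15) 'acbb': from fail(14)=0 chase 'b': 0 ⇒ 0;  out=∅∪out(0)=∅
  fail(20) 'dada': from fail(19)=1 chase 'a': 1 ⇒ 18;  out={5}∪out(18)={5}
  fail(7) 'cdada': from fail(6)=19 chase 'a': 19 ⇒ 20;  out={1}∪out(20)={1,5}
  fail(10) 'ddaab': from fail(9)=12 chase 'b': 12→0 ⇒ 0;  out=∅∪out(0)=∅
  fail(16) 'acbba': from fail(15)=0 chase 'a': 0 ⇒ 12;  out=∅∪out(12)=∅
  fail(11) 'ddaabd': from fail(10)=0 chase 'd': 0 ⇒ 1;  out={3}∪out(1)={3}
  fail(17) 'acbbac': from fail(16)=12 chase 'c': 12 ⇒ 13;  out={4}∪out(13)={2,4}

Scan:
pos 0 'd': at 1
pos 1 'd': at 2  emit P0@[0:1]
pos 2 'a': at 8
pos 3 'a': at 9
pos 4 'b': at 10
pos 5 'd': at 11  emit P3@[0:5]
pos 6 'd': at 2 (fail-walked)  emit P0@[5:6]
pos 7 'a': at 8
pos 8 'c': at 13 (fail-walked)  emit P2@[8:8]
pos 9 'b': at 14
pos 10 'b': at 15
pos 11 'a': at 16
pos 12 'c': at 17  emit P2@[12:12],P4@[7:12]
pos 13 'b': at 14 (fail-walked)
pos 14 'c': at 3 (fail-walked)  emit P2@[14:14]
pos 15 'c': at 3 (fail-walked)  emit P2@[15:15]
pos 16 'd': at 4
pos 17 'a': at 5
pos 18 'd': at 6
pos 19 'a': at 7  emit P1@[15:19],P5@[16:19]
pos 20 'b': at 0 (fail-walked)
pos 21 'a': at 12
pos 22 'd': at 1 (fail-walked)
pos 23 'd': at 2  emit P0@[22:23]
pos 24 'd': at 2 (fail-walked)  emit P0@[23:24]
pos 25 'd': at 2 (fail-walked)  emit P0@[24:25]
pos 26 'b': at 0 (fail-walked)
pos 27 'b': at 0
pos 28 'd': at 1
pos 29 'd': at 2  emit P0@[28:29]
pos 30 'a': at 8
pos 31 'a': at 9
pos 32 'b': at 10
pos 33 'd': at 11  emit P3@[28:33]
pos 34 'd': at 2 (fail-walked)  emit P0@[33:34]
pos 35 'd': at 2 (fail-walked)  emit P0@[34:35]
pos 36 'd': at 2 (fail-walked)  emit P0@[35:36]
pos 37 'a': at 8
pos 38 'd': at 19 (fail-walked)
pos 39 'c': at 3 (fail-walked)  emit P2@[39:39]
pos 40 'c': at 3 (fail-walked)  emit P2@[40:40]

Result: [[1,0],[5,3],[6,0],[8,2],[12,2],[12,4],[14,2],[15,2],[19,1],[19,5],[23,0],[24,0],[25,0],[29,0],[33,3],[34,0],[35,0],[36,0],[39,2],[40,2]]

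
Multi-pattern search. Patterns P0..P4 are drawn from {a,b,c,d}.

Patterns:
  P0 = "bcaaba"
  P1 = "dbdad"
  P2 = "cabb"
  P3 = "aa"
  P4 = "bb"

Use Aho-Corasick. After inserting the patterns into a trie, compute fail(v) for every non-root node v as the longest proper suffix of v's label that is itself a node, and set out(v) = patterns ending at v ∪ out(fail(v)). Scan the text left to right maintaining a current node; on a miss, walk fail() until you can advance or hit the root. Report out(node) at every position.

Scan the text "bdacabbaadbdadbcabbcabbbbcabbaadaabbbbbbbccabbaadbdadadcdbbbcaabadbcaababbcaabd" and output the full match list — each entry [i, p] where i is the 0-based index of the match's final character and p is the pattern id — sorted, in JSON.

Build:
Trie nodes:
  0='ε' goto a→16 b→1 c→12 d→7
  1='b' goto b→18 c→2
  2='bc' goto a→3
  3='bca' goto a→4
  4='bcaa' goto b→5
  5='bcaab' goto a→6
  6='bcaaba' goto ·  [P0 ends]
  7='d' goto b→8
  8='db' goto d→9
  9='dbd' goto a→10
  10='dbda' goto d→11
  11='dbdad' goto ·  [P1 ends]
  12='c' goto a→13
  13='ca' goto b→14
  14='cab' goto b→15
  15='cabb' goto ·  [P2 ends]
  16='a' goto a→17
  17='aa' goto ·  [P3 ends]
  18='bb' goto ·  [P4 ends]

Failure links (BFS by depth):
  n1('b'): parent n0 fail=0; on 'b' 0 → fail=0;  out ∅∪∅=∅
  n7('d'): parent n0 fail=0; on 'd' 0 → fail=0;  out ∅∪∅=∅
  n12('c'): parent n0 fail=0; on 'c' 0 → fail=0;  out ∅∪∅=∅
  n16('a'): parent n0 fail=0; on 'a' 0 → fail=0;  out ∅∪∅=∅
  n2('bc'): parent n1 fail=0; on 'c' 0 → fail=12;  out ∅∪∅=∅
  n8('db'): parent n7 fail=0; on 'b' 0 → fail=1;  out ∅∪∅=∅
  n13('ca'): parent n12 fail=0; on 'a' 0 → fail=16;  out ∅∪∅=∅
  n17('aa'): parent n16 fail=0; on 'a' 0 → fail=16;  out {3}∪∅={3}
  n18('bb'): parent n1 fail=0; on 'b' 0 → fail=1;  out {4}∪∅={4}
  n3('bca'): parent n2 fail=12; on 'a' 12 → fail=13;  out ∅∪∅=∅
  n9('dbd'): parent n8 fail=1; on 'd' 1→0 → fail=7;  out ∅∪∅=∅
  n14('cab'): parent n13 fail=16; on 'b' 16→0 → fail=1;  out ∅∪∅=∅
  n4('bcaa'): parent n3 fail=13; on 'a' 13→16 → fail=17;  out ∅∪{3}={3}
  n10('dbda'): parent n9 fail=7; on 'a' 7→0 → fail=16;  out ∅∪∅=∅
  n15('cabb'): parent n14 fail=1; on 'b' 1 → fail=18;  out {2}∪{4}={2,4}
  n5('bcaab'): parent n4 fail=17; on 'b' 17→16→0 → fail=1;  out ∅∪∅=∅
  n11('dbdad'): parent n10 fail=16; on 'd' 16→0 → fail=7;  out {1}∪∅={1}
  n6('bcaaba'): parent n5 fail=1; on 'a' 1→0 → fail=16;  out {0}∪∅={0}

Text stream:
pos 0 'b': at 1
pos 1 'd': at 7 ·f
pos 2 'a': at 16 ·f
pos 3 'c': at 12 ·f
pos 4 'a': at 13
pos 5 'b': at 14
pos 6 'b': at 15  ** P2@[3:6],P4@[5:6]
pos 7 'a': at 16 ·f
pos 8 'a': at 17  ** P3@[7:8]
pos 9 'd': at 7 ·f
pos 10 'b': at 8
pos 11 'd': at 9
pos 12 'a': at 10
pos 13 'd': at 11  ** P1@[9:13]
pos 14 'b': at 8 ·f
pos 15 'c': at 2 ·f
pos 16 'a': at 3
pos 17 'b': at 14 ·f
pos 18 'b': at 15  ** P2@[15:18],P4@[17:18]
pos 19 'c': at 2 ·f
pos 20 'a': at 3
pos 21 'b': at 14 ·f
pos 22 'b': at 15  ** P2@[19:22],P4@[21:22]
pos 23 'b': at 18 ·f  ** P4@[22:23]
pos 24 'b': at 18 ·f  ** P4@[23:24]
pos 25 'c': at 2 ·f
pos 26 'a': at 3
pos 27 'b': at 14 ·f
pos 28 'b': at 15  ** P2@[25:28],P4@[27:28]
pos 29 'a': at 16 ·f
pos 30 'a': at 17  ** P3@[29:30]
pos 31 'd': at 7 ·f
pos 32 'a': at 16 ·f
pos 33 'a': at 17  ** P3@[32:33]
pos 34 'b': at 1 ·f
pos 35 'b': at 18  ** P4@[34:35]
pos 36 'b': at 18 ·f  ** P4@[35:36]
pos 37 'b': at 18 ·f  ** P4@[36:37]
pos 38 'b': at 18 ·f  ** P4@[37:38]
pos 39 'b': at 18 ·f  ** P4@[38:39]
pos 40 'b': at 18 ·f  ** P4@[39:40]
pos 41 'c': at 2 ·f
pos 42 'c': at 12 ·f
pos 43 'a': at 13
pos 44 'b': at 14
pos 45 'b': at 15  ** P2@[42:45],P4@[44:45]
pos 46 'a': at 16 ·f
pos 47 'a': at 17  ** P3@[46:47]
pos 48 'd': at 7 ·f
pos 49 'b': at 8
pos 50 'd': at 9
pos 51 'a': at 10
pos 52 'd': at 11  ** P1@[48:52]
pos 53 'a': at 16 ·f
pos 54 'd': at 7 ·f
pos 55 'c': at 12 ·f
pos 56 'd': at 7 ·f
pos 57 'b': at 8
pos 58 'b': at 18 ·f  ** P4@[57:58]
pos 59 'b': at 18 ·f  ** P4@[58:59]
pos 60 'c': at 2 ·f
pos 61 'a': at 3
pos 62 'a': at 4  ** P3@[61:62]
pos 63 'b': at 5
pos 64 'a': at 6  ** P0@[59:64]
pos 65 'd': at 7 ·f
pos 66 'b': at 8
pos 67 'c': at 2 ·f
pos 68 'a': at 3
pos 69 'a': at 4  ** P3@[68:69]
pos 70 'b': at 5
pos 71 'a': at 6  ** P0@[66:71]
pos 72 'b': at 1 ·f
pos 73 'b': at 18  ** P4@[72:73]
pos 74 'c': at 2 ·f
pos 75 'a': at 3
pos 76 'a': at 4  ** P3@[75:76]
pos 77 'b': at 5
pos 78 'd': at 7 ·f

All matches (sorted): [[6,2],[6,4],[8,3],[13,1],[18,2],[18,4],[22,2],[22,4],[23,4],[24,4],[28,2],[28,4],[30,3],[33,3],[35,4],[36,4],[37,4],[38,4],[39,4],[40,4],[45,2],[45,4],[47,3],[52,1],[58,4],[59,4],[62,3],[64,0],[69,3],[71,0],[73,4],[76,3]]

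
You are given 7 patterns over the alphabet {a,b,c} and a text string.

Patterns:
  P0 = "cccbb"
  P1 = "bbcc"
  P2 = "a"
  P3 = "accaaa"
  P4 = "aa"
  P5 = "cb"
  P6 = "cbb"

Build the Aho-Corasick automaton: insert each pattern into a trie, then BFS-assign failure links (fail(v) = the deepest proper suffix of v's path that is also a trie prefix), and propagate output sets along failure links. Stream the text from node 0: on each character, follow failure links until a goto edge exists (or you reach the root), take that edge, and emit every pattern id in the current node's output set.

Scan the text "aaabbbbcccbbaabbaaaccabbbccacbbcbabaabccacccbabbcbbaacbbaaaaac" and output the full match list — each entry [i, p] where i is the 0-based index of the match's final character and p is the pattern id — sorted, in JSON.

Construct AC machine:
Trie (insert patterns):
  n0 'ε': a→10 b→6 c→1
  n1 'c': b→17 c→2
  n2 'cc': c→3
  n3 'ccc': b→4
  n4 'cccb': b→5
  n5 'cccbb': ·  ←P0
  n6 'b': b→7
  n7 'bb': c→8
  n8 'bbc': c→9
  n9 'bbcc': ·  ←P1
  n10 'a': a→16 c→11  ←P2
  n11 'ac': c→12
  n12 'acc': a→13
  n13 'acca': a→14
  n14 'accaa': a→15
  n15 'accaaa': ·  ←P3
  n16 'aa': ·  ←P4
  n17 'cb': b→18  ←P5
  n18 'cbb': ·  ←P6

BFS fail/out derivation:
  fail(1) 'c': from fail(0)=0 chase 'c': 0 ⇒ 0;  out=∅∪out(0)=∅
  fail(6) 'b': from fail(0)=0 chase 'b': 0 ⇒ 0;  out=∅∪out(0)=∅
  fail(10) 'a': from fail(0)=0 chase 'a': 0 ⇒ 0;  out={2}∪out(0)={2}
  fail(2) 'cc': from fail(1)=0 chase 'c': 0 ⇒ 1;  out=∅∪out(1)=∅
  fail(7) 'bb': from fail(6)=0 chase 'b': 0 ⇒ 6;  out=∅∪out(6)=∅
  fail(11) 'ac': from fail(10)=0 chase 'c': 0 ⇒ 1;  out=∅∪out(1)=∅
  fail(16) 'aa': from fail(10)=0 chase 'a': 0 ⇒ 10;  out={4}∪out(10)={2,4}
  fail(17) 'cb': from fail(1)=0 chase 'b': 0 ⇒ 6;  out={5}∪out(6)={5}
  fail(3) 'ccc': from fail(2)=1 chase 'c': 1 ⇒ 2;  out=∅∪out(2)=∅
  fail(8) 'bbc': from fail(7)=6 chase 'c': 6→0 ⇒ 1;  out=∅∪out(1)=∅
  fail(12) 'acc': from fail(11)=1 chase 'c': 1 ⇒ 2;  out=∅∪out(2)=∅
  fail(18) 'cbb': from fail(17)=6 chase 'b': 6 ⇒ 7;  out={6}∪out(7)={6}
  fail(4) 'cccb': from fail(3)=2 chase 'b': 2→1 ⇒ 17;  out=∅∪out(17)={5}
  fail(9) 'bbcc': from fail(8)=1 chase 'c': 1 ⇒ 2;  out={1}∪out(2)={1}
  fail(13) 'acca': from fail(12)=2 chase 'a': 2→1→0 ⇒ 10;  out=∅∪out(10)={2}
  fail(5) 'cccbb': from fail(4)=17 chase 'b': 17 ⇒ 18;  out={0}∪out(18)={0,6}
  fail(14) 'accaa': from fail(13)=10 chase 'a': 10 ⇒ 16;  out=∅∪out(16)={2,4}
  fail(15) 'accaaa': from fail(14)=16 chase 'a': 16→10 ⇒ 16;  out={3}∪out(16)={2,3,4}

Run:
i=0 'a': node 0→10  → match P2@[0:0]
i=1 'a': node 10→16  → match P2@[1:1],P4@[0:1]
i=2 'a': node 16→16 (via fail)  → match P2@[2:2],P4@[1:2]
i=3 'b': node 16→6 (via fail)
i=4 'b': node 6→7
i=5 'b': node 7→7 (via fail)
i=6 'b': node 7→7 (via fail)
i=7 'c': node 7→8
i=8 'c': node 8→9  → match P1@[5:8]
i=9 'c': node 9→3 (via fail)
i=10 'b': node 3→4  → match P5@[9:10]
i=11 'b': node 4→5  → match P0@[7:11],P6@[9:11]
i=12 'a': node 5→10 (via fail)  → match P2@[12:12]
i=13 'a': node 10→16  → match P2@[13:13],P4@[12:13]
i=14 'b': node 16→6 (via fail)
i=15 'b': node 6→7
i=16 'a': node 7→10 (via fail)  → match P2@[16:16]
i=17 'a': node 10→16  → match P2@[17:17],P4@[16:17]
i=18 'a': node 16→16 (via fail)  → match P2@[18:18],P4@[17:18]
i=19 'c': node 16→11 (via fail)
i=20 'c': node 11→12
i=21 'a': node 12→13  → match P2@[21:21]
i=22 'b': node 13→6 (via fail)
i=23 'b': node 6→7
i=24 'b': node 7→7 (via fail)
i=25 'c': node 7→8
i=26 'c': node 8→9  → match P1@[23:26]
i=27 'a': node 9→10 (via fail)  → match P2@[27:27]
i=28 'c': node 10→11
i=29 'b': node 11→17 (via fail)  → match P5@[28:29]
i=30 'b': node 17→18  → match P6@[28:30]
i=31 'c': node 18→8 (via fail)
i=32 'b': node 8→17 (via fail)  → match P5@[31:32]
i=33 'a': node 17→10 (via fail)  → match P2@[33:33]
i=34 'b': node 10→6 (via fail)
i=35 'a': node 6→10 (via fail)  → match P2@[35:35]
i=36 'a': node 10→16  → match P2@[36:36],P4@[35:36]
i=37 'b': node 16→6 (via fail)
i=38 'c': node 6→1 (via fail)
i=39 'c': node 1→2
i=40 'a': node 2→10 (via fail)  → match P2@[40:40]
i=41 'c': node 10→11
i=42 'c': node 11→12
i=43 'c': node 12→3 (via fail)
i=44 'b': node 3→4  → match P5@[43:44]
i=45 'a': node 4→10 (via fail)  → match P2@[45:45]
i=46 'b': node 10→6 (via fail)
i=47 'b': node 6→7
i=48 'c': node 7→8
i=49 'b': node 8→17 (via fail)  → match P5@[48:49]
i=50 'b': node 17→18  → match P6@[48:50]
i=51 'a': node 18→10 (via fail)  → match P2@[51:51]
i=52 'a': node 10→16  → match P2@[52:52],P4@[51:52]
i=53 'c': node 16→11 (via fail)
i=54 'b': node 11→17 (via fail)  → match P5@[53:54]
i=55 'b': node 17→18  → match P6@[53:55]
i=56 'a': node 18→10 (via fail)  → match P2@[56:56]
i=57 'a': node 10→16  → match P2@[57:57],P4@[56:57]
i=58 'a': node 16→16 (via fail)  → match P2@[58:58],P4@[57:58]
i=59 'a': node 16→16 (via fail)  → match P2@[59:59],P4@[58:59]
i=60 'a': node 16→16 (via fail)  → match P2@[60:60],P4@[59:60]
i=61 'c': node 16→11 (via fail)

Matches: [[0,2],[1,2],[1,4],[2,2],[2,4],[8,1],[10,5],[11,0],[11,6],[12,2],[13,2],[13,4],[16,2],[17,2],[17,4],[18,2],[18,4],[21,2],[26,1],[27,2],[29,5],[30,6],[32,5],[33,2],[35,2],[36,2],[36,4],[40,2],[44,5],[45,2],[49,5],[50,6],[51,2],[52,2],[52,4],[54,5],[55,6],[56,2],[57,2],[57,4],[58,2],[58,4],[59,2],[59,4],[60,2],[60,4]]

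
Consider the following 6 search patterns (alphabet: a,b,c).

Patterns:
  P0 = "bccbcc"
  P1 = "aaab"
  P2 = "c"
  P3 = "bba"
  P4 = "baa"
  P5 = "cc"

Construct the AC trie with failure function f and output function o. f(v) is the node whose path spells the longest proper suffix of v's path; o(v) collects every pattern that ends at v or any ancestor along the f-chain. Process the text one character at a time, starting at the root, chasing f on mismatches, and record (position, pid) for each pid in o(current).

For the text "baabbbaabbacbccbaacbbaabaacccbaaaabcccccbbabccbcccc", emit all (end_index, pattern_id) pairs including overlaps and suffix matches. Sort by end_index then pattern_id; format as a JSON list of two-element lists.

Build automaton:
Trie (insert patterns):
  0='ε' goto a→7 b→1 c→11
  1='b' goto a→14 b→12 c→2
  2='bc' goto c→3
  3='bcc' goto b→4
  4='bccb' goto c→5
  5='bccbc' goto c→6
  6='bccbcc' goto ·  ←P0
  7='a' goto a→8
  8='aa' goto a→9
  9='aaa' goto b→10
  10='aaab' goto ·  ←P1
  11='c' goto c→16  ←P2
  12='bb' goto a→13
  13='bba' goto ·  ←P3
  14='ba' goto a→15
  15='baa' goto ·  ←P4
  16='cc' goto ·  ←P5

BFS fail/out derivation:
  n1('b'): parent n0 fail=0; on 'b' 0 → fail=0;  out ∅∪∅=∅
  n7('a'): parent n0 fail=0; on 'a' 0 → fail=0;  out ∅∪∅=∅
  n11('c'): parent n0 fail=0; on 'c' 0 → fail=0;  out {2}∪∅={2}
  n2('bc'): parent n1 fail=0; on 'c' 0 → fail=11;  out ∅∪{2}={2}
  n8('aa'): parent n7 fail=0; on 'a' 0 → fail=7;  out ∅∪∅=∅
  n12('bb'): parent n1 fail=0; on 'b' 0 → fail=1;  out ∅∪∅=∅
  n14('ba'): parent n1 fail=0; on 'a' 0 → fail=7;  out ∅∪∅=∅
  n16('cc'): parent n11 fail=0; on 'c' 0 → fail=11;  out {5}∪{2}={2,5}
  n3('bcc'): parent n2 fail=11; on 'c' 11 → fail=16;  out ∅∪{2,5}={2,5}
  n9('aaa'): parent n8 fail=7; on 'a' 7 → fail=8;  out ∅∪∅=∅
  n13('bba'): parent n12 fail=1; on 'a' 1 → fail=14;  out {3}∪∅={3}
  n15('baa'): parent n14 fail=7; on 'a' 7 → fail=8;  out {4}∪∅={4}
  n4('bccb'): parent n3 fail=16; on 'b' 16→11→0 → fail=1;  out ∅∪∅=∅
  n10('aaab'): parent n9 fail=8; on 'b' 8→7→0 → fail=1;  out {1}∪∅={1}
  n5('bccbc'): parent n4 fail=1; on 'c' 1 → fail=2;  out ∅∪{2}={2}
  n6('bccbcc'): parent n5 fail=2; on 'c' 2 → fail=3;  out {0}∪{2,5}={0,2,5}

Run:
i=0 'b': node 0→1
i=1 'a': node 1→14
i=2 'a': node 14→15  → match P4@[0:2]
i=3 'b': node 15→1 (fail-walked)
i=4 'b': node 1→12
i=5 'b': node 12→12 (fail-walked)
i=6 'a': node 12→13  → match P3@[4:6]
i=7 'a': node 13→15 (fail-walked)  → match P4@[5:7]
i=8 'b': node 15→1 (fail-walked)
i=9 'b': node 1→12
i=10 'a': node 12→13  → match P3@[8:10]
i=11 'c': node 13→11 (fail-walked)  → match P2@[11:11]
i=12 'b': node 11→1 (fail-walked)
i=13 'c': node 1→2  → match P2@[13:13]
i=14 'c': node 2→3  → match P2@[14:14],P5@[13:14]
i=15 'b': node 3→4
i=16 'a': node 4→14 (fail-walked)
i=17 'a': node 14→15  → match P4@[15:17]
i=18 'c': node 15→11 (fail-walked)  → match P2@[18:18]
i=19 'b': node 11→1 (fail-walked)
i=20 'b': node 1→12
i=21 'a': node 12→13  → match P3@[19:21]
i=22 'a': node 13→15 (fail-walked)  → match P4@[20:22]
i=23 'b': node 15→1 (fail-walked)
i=24 'a': node 1→14
i=25 'a': node 14→15  → match P4@[23:25]
i=26 'c': node 15→11 (fail-walked)  → match P2@[26:26]
i=27 'c': node 11→16  → match P2@[27:27],P5@[26:27]
i=28 'c': node 16→16 (fail-walked)  → match P2@[28:28],P5@[27:28]
i=29 'b': node 16→1 (fail-walked)
i=30 'a': node 1→14
i=31 'a': node 14→15  → match P4@[29:31]
i=32 'a': node 15→9 (fail-walked)
i=33 'a': node 9→9 (fail-walked)
i=34 'b': node 9→10  → match P1@[31:34]
i=35 'c': node 10→2 (fail-walked)  → match P2@[35:35]
i=36 'c': node 2→3  → match P2@[36:36],P5@[35:36]
i=37 'c': node 3→16 (fail-walked)  → match P2@[37:37],P5@[36:37]
i=38 'c': node 16→16 (fail-walked)  → match P2@[38:38],P5@[37:38]
i=39 'c': node 16→16 (fail-walked)  → match P2@[39:39],P5@[38:39]
i=40 'b': node 16→1 (fail-walked)
i=41 'b': node 1→12
i=42 'a': node 12→13  → match P3@[40:42]
i=43 'b': node 13→1 (fail-walked)
i=44 'c': node 1→2  → match P2@[44:44]
i=45 'c': node 2→3  → match P2@[45:45],P5@[44:45]
i=46 'b': node 3→4
i=47 'c': node 4→5  → match P2@[47:47]
i=48 'c': node 5→6  → match P0@[43:48],P2@[48:48],P5@[47:48]
i=49 'c': node 6→16 (fail-walked)  → match P2@[49:49],P5@[48:49]
i=50 'c': node 16→16 (fail-walked)  → match P2@[50:50],P5@[49:50]

Result: [[2,4],[6,3],[7,4],[10,3],[11,2],[13,2],[14,2],[14,5],[17,4],[18,2],[21,3],[22,4],[25,4],[26,2],[27,2],[27,5],[28,2],[28,5],[31,4],[34,1],[35,2],[36,2],[36,5],[37,2],[37,5],[38,2],[38,5],[39,2],[39,5],[42,3],[44,2],[45,2],[45,5],[47,2],[48,0],[48,2],[48,5],[49,2],[49,5],[50,2],[50,5]]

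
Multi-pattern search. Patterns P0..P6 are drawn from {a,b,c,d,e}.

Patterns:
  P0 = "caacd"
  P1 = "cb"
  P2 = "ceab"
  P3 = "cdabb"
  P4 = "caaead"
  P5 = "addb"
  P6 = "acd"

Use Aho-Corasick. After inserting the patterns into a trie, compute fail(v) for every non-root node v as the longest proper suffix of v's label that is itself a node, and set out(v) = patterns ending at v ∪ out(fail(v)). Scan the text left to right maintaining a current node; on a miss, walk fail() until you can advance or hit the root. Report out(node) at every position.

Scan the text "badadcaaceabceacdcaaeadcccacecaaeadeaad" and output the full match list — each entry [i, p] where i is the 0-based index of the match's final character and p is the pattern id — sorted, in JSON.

Build automaton:
Trie (insert patterns):
  0='ε' goto a→17 c→1
  1='c' goto a→2 b→6 d→10 e→7
  2='ca' goto a→3
  3='caa' goto c→4 e→14
  4='caac' goto d→5
  5='caacd' goto ·  [P0 ends]
  6='cb' goto ·  [P1 ends]
  7='ce' goto a→8
  8='cea' goto b→9
  9='ceab' goto ·  [P2 ends]
  10='cd' goto a→11
  11='cda' goto b→12
  12='cdab' goto b→13
  13='cdabb' goto ·  [P3 ends]
  14='caae' goto a→15
  15='caaea' goto d→16
  16='caaead' goto ·  [P4 ends]
  17='a' goto c→21 d→18
  18='ad' goto d→19
  19='add' goto b→20
  20='addb' goto ·  [P5 ends]
  21='ac' goto d→22
  22='acd' goto ·  [P6 ends]

Failure links (BFS by depth):
  fail(1) 'c': from fail(0)=0 chase 'c': 0 ⇒ 0;  out=∅∪out(0)=∅
  fail(17) 'a': from fail(0)=0 chase 'a': 0 ⇒ 0;  out=∅∪out(0)=∅
  fail(2) 'ca': from fail(1)=0 chase 'a': 0 ⇒ 17;  out=∅∪out(17)=∅
  fail(6) 'cb': from fail(1)=0 chase 'b': 0 ⇒ 0;  out={1}∪out(0)={1}
  fail(7) 'ce': from fail(1)=0 chase 'e': 0 ⇒ 0;  out=∅∪out(0)=∅
  fail(10) 'cd': from fail(1)=0 chase 'd': 0 ⇒ 0;  out=∅∪out(0)=∅
  fail(18) 'ad': from fail(17)=0 chase 'd': 0 ⇒ 0;  out=∅∪out(0)=∅
  fail(21) 'ac': from fail(17)=0 chase 'c': 0 ⇒ 1;  out=∅∪out(1)=∅
  fail(3) 'caa': from fail(2)=17 chase 'a': 17→0 ⇒ 17;  out=∅∪out(17)=∅
  fail(8) 'cea': from fail(7)=0 chase 'a': 0 ⇒ 17;  out=∅∪out(17)=∅
  fail(11) 'cda': from fail(10)=0 chase 'a': 0 ⇒ 17;  out=∅∪out(17)=∅
  fail(19) 'add': from fail(18)=0 chase 'd': 0 ⇒ 0;  out=∅∪out(0)=∅
  fail(22) 'acd': from fail(21)=1 chase 'd': 1 ⇒ 10;  out={6}∪out(10)={6}
  fail(4) 'caac': from fail(3)=17 chase 'c': 17 ⇒ 21;  out=∅∪out(21)=∅
  fail(9) 'ceab': from fail(8)=17 chase 'b': 17→0 ⇒ 0;  out={2}∪out(0)={2}
  fail(12) 'cdab': from fail(11)=17 chase 'b': 17→0 ⇒ 0;  out=∅∪out(0)=∅
  fail(14) 'caae': from fail(3)=17 chase 'e': 17→0 ⇒ 0;  out=∅∪out(0)=∅
  fail(20) 'addb': from fail(19)=0 chase 'b': 0 ⇒ 0;  out={5}∪out(0)={5}
  fail(5) 'caacd': from fail(4)=21 chase 'd': 21 ⇒ 22;  out={0}∪out(22)={0,6}
  fail(13) 'cdabb': from fail(12)=0 chase 'b': 0 ⇒ 0;  out={3}∪out(0)={3}
  fail(15) 'caaea': from fail(14)=0 chase 'a': 0 ⇒ 17;  out=∅∪out(17)=∅
  fail(16) 'caaead': from fail(15)=17 chase 'd': 17 ⇒ 18;  out={4}∪out(18)={4}

Text stream:
[0] read 'b'  n0⇒n0
[1] read 'a'  n0⇒n17
[2] read 'd'  n17⇒n18
[3] read 'a'  n18⇒n17 ·f
[4] read 'd'  n17⇒n18
[5] read 'c'  n18⇒n1 ·f
[6] read 'a'  n1⇒n2
[7] read 'a'  n2⇒n3
[8] read 'c'  n3⇒n4
[9] read 'e'  n4⇒n7 ·f
[10] read 'a'  n7⇒n8
[11] read 'b'  n8⇒n9  → match P2@[8:11]
[12] read 'c'  n9⇒n1 ·f
[13] read 'e'  n1⇒n7
[14] read 'a'  n7⇒n8
[15] read 'c'  n8⇒n21 ·f
[16] read 'd'  n21⇒n22  → match P6@[14:16]
[17] read 'c'  n22⇒n1 ·f
[18] read 'a'  n1⇒n2
[19] read 'a'  n2⇒n3
[20] read 'e'  n3⇒n14
[21] read 'a'  n14⇒n15
[22] read 'd'  n15⇒n16  → match P4@[17:22]
[23] read 'c'  n16⇒n1 ·f
[24] read 'c'  n1⇒n1 ·f
[25] read 'c'  n1⇒n1 ·f
[26] read 'a'  n1⇒n2
[27] read 'c'  n2⇒n21 ·f
[28] read 'e'  n21⇒n7 ·f
[29] read 'c'  n7⇒n1 ·f
[30] read 'a'  n1⇒n2
[31] read 'a'  n2⇒n3
[32] read 'e'  n3⇒n14
[33] read 'a'  n14⇒n15
[34] read 'd'  n15⇒n16  → match P4@[29:34]
[35] read 'e'  n16⇒n0 ·f
[36] read 'a'  n0⇒n17
[37] read 'a'  n17⇒n17 ·f
[38] read 'd'  n17⇒n18

All matches (sorted): [[11,2],[16,6],[22,4],[34,4]]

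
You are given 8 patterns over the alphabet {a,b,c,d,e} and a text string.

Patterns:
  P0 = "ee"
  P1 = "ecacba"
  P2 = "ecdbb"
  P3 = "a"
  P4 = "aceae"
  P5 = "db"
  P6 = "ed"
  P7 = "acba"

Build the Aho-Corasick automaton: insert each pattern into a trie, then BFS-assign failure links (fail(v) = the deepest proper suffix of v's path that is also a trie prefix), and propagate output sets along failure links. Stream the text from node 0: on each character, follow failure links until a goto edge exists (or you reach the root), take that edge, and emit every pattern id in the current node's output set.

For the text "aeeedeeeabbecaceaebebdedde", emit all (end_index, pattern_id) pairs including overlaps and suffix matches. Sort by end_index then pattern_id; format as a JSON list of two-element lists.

Build automaton:
Trie nodes:
  0='ε' goto a→11 d→16 e→1
  1='e' goto c→3 d→18 e→2
  2='ee' goto ·  [P0 ends]
  3='ec' goto a→4 d→8
  4='eca' goto c→5
  5='ecac' goto b→6
  6='ecacb' goto a→7
  7='ecacba' goto ·  [P1 ends]
  8='ecd' goto b→9
  9='ecdb' goto b→10
  10='ecdbb' goto ·  [P2 ends]
  11='a' goto c→12  [P3 ends]
  12='ac' goto b→19 e→13
  13='ace' goto a→14
  14='acea' goto e→15
  15='aceae' goto ·  [P4 ends]
  16='d' goto b→17
  17='db' goto ·  [P5 ends]
  18='ed' goto ·  [P6 ends]
  19='acb' goto a→20
  20='acba' goto ·  [P7 ends]

Failure links (BFS by depth):
  n1('e'): parent n0 fail=0; on 'e' 0 → fail=0;  out ∅∪∅=∅
  n11('a'): parent n0 fail=0; on 'a' 0 → fail=0;  out {3}∪∅={3}
  n16('d'): parent n0 fail=0; on 'd' 0 → fail=0;  out ∅∪∅=∅
  n2('ee'): parent n1 fail=0; on 'e' 0 → fail=1;  out {0}∪∅={0}
  n3('ec'): parent n1 fail=0; on 'c' 0 → fail=0;  out ∅∪∅=∅
  n12('ac'): parent n11 fail=0; on 'c' 0 → fail=0;  out ∅∪∅=∅
  n17('db'): parent n16 fail=0; on 'b' 0 → fail=0;  out {5}∪∅={5}
  n18('ed'): parent n1 fail=0; on 'd' 0 → fail=16;  out {6}∪∅={6}
  n4('eca'): parent n3 fail=0; on 'a' 0 → fail=11;  out ∅∪{3}={3}
  n8('ecd'): parent n3 fail=0; on 'd' 0 → fail=16;  out ∅∪∅=∅
  n13('ace'): parent n12 fail=0; on 'e' 0 → fail=1;  out ∅∪∅=∅
  n19('acb'): parent n12 fail=0; on 'b' 0 → fail=0;  out ∅∪∅=∅
  n5('ecac'): parent n4 fail=11; on 'c' 11 → fail=12;  out ∅∪∅=∅
  n9('ecdb'): parent n8 fail=16; on 'b' 16 → fail=17;  out ∅∪{5}={5}
  n14('acea'): parent n13 fail=1; on 'a' 1→0 → fail=11;  out ∅∪{3}={3}
  n20('acba'): parent n19 fail=0; on 'a' 0 → fail=11;  out {7}∪{3}={3,7}
  n6('ecacb'): parent n5 fail=12; on 'b' 12 → fail=19;  out ∅∪∅=∅
  n10('ecdbb'): parent n9 fail=17; on 'b' 17→0 → fail=0;  out {2}∪∅={2}
  n15('aceae'): parent n14 fail=11; on 'e' 11→0 → fail=1;  out {4}∪∅={4}
  n7('ecacba'): parent n6 fail=19; on 'a' 19 → fail=20;  out {1}∪{3,7}={1,3,7}

Text stream:
[0] read 'a'  n0⇒n11  ** P3@[0:0]
[1] read 'e'  n11⇒n1 ·f
[2] read 'e'  n1⇒n2  ** P0@[1:2]
[3] read 'e'  n2⇒n2 ·f  ** P0@[2:3]
[4] read 'd'  n2⇒n18 ·f  ** P6@[3:4]
[5] read 'e'  n18⇒n1 ·f
[6] read 'e'  n1⇒n2  ** P0@[5:6]
[7] read 'e'  n2⇒n2 ·f  ** P0@[6:7]
[8] read 'a'  n2⇒n11 ·f  ** P3@[8:8]
[9] read 'b'  n11⇒n0 ·f
[10] read 'b'  n0⇒n0
[11] read 'e'  n0⇒n1
[12] read 'c'  n1⇒n3
[13] read 'a'  n3⇒n4  ** P3@[13:13]
[14] read 'c'  n4⇒n5
[15] read 'e'  n5⇒n13 ·f
[16] read 'a'  n13⇒n14  ** P3@[16:16]
[17] read 'e'  n14⇒n15  ** P4@[13:17]
[18] read 'b'  n15⇒n0 ·f
[19] read 'e'  n0⇒n1
[20] read 'b'  n1⇒n0 ·f
[21] read 'd'  n0⇒n16
[22] read 'e'  n16⇒n1 ·f
[23] read 'd'  n1⇒n18  ** P6@[22:23]
[24] read 'd'  n18⇒n16 ·f
[25] read 'e'  n16⇒n1 ·f

All matches (sorted): [[0,3],[2,0],[3,0],[4,6],[6,0],[7,0],[8,3],[13,3],[16,3],[17,4],[23,6]]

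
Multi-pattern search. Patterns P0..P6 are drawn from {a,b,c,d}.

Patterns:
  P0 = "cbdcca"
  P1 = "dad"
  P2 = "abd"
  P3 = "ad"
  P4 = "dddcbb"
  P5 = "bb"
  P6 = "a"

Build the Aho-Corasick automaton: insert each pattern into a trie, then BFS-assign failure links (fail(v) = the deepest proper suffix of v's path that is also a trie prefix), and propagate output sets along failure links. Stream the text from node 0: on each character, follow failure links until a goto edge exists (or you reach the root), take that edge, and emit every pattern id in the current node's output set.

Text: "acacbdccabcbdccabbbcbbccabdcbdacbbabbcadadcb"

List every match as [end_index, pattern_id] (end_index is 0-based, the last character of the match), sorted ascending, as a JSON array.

Build automaton:
Trie nodes:
  n0 'ε': a→10 b→19 c→1 d→7
  n1 'c': b→2
  n2 'cb': d→3
  n3 'cbd': c→4
  n4 'cbdc': c→5
  n5 'cbdcc': a→6
  n6 'cbdcca': ·  ←P0
  n7 'd': a→8 d→14
  n8 'da': d→9
  n9 'dad': ·  ←P1
  n10 'a': b→11 d→13  ←P6
  n11 'ab': d→12
  n12 'abd': ·  ←P2
  n13 'ad': ·  ←P3
  n14 'dd': d→15
  n15 'ddd': c→16
  n16 'dddc': b→17
  n17 'dddcb': b→18
  n18 'dddcbb': ·  ←P4
  n19 'b': b→20
  n20 'bb': ·  ←P5

BFS fail/out derivation:
  n1('c'): parent n0 fail=0; on 'c' 0 → fail=0;  out ∅∪∅=∅
  n7('d'): parent n0 fail=0; on 'd' 0 → fail=0;  out ∅∪∅=∅
  n10('a'): parent n0 fail=0; on 'a' 0 → fail=0;  out {6}∪∅={6}
  n19('b'): parent n0 fail=0; on 'b' 0 → fail=0;  out ∅∪∅=∅
  n2('cb'): parent n1 fail=0; on 'b' 0 → fail=19;  out ∅∪∅=∅
  n8('da'): parent n7 fail=0; on 'a' 0 → fail=10;  out ∅∪{6}={6}
  n11('ab'): parent n10 fail=0; on 'b' 0 → fail=19;  out ∅∪∅=∅
  n13('ad'): parent n10 fail=0; on 'd' 0 → fail=7;  out {3}∪∅={3}
  n14('dd'): parent n7 fail=0; on 'd' 0 → fail=7;  out ∅∪∅=∅
  n20('bb'): parent n19 fail=0; on 'b' 0 → fail=19;  out {5}∪∅={5}
  n3('cbd'): parent n2 fail=19; on 'd' 19→0 → fail=7;  out ∅∪∅=∅
  n9('dad'): parent n8 fail=10; on 'd' 10 → fail=13;  out {1}∪{3}={1,3}
  n12('abd'): parent n11 fail=19; on 'd' 19→0 → fail=7;  out {2}∪∅={2}
  n15('ddd'): parent n14 fail=7; on 'd' 7 → fail=14;  out ∅∪∅=∅
  n4('cbdc'): parent n3 fail=7; on 'c' 7→0 → fail=1;  out ∅∪∅=∅
  n16('dddc'): parent n15 fail=14; on 'c' 14→7→0 → fail=1;  out ∅∪∅=∅
  n5('cbdcc'): parent n4 fail=1; on 'c' 1→0 → fail=1;  out ∅∪∅=∅
  n17('dddcb'): parent n16 fail=1; on 'b' 1 → fail=2;  out ∅∪∅=∅
  n6('cbdcca'): parent n5 fail=1; on 'a' 1→0 → fail=10;  out {0}∪{6}={0,6}
  n18('dddcbb'): parent n17 fail=2; on 'b' 2→19 → fail=20;  out {4}∪{5}={4,5}

Text stream:
[0] read 'a'  n0⇒n10  emit P6@[0:0]
[1] read 'c'  n10⇒n1 (via fail)
[2] read 'a'  n1⇒n10 (via fail)  emit P6@[2:2]
[3] read 'c'  n10⇒n1 (via fail)
[4] read 'b'  n1⇒n2
[5] read 'd'  n2⇒n3
[6] read 'c'  n3⇒n4
[7] read 'c'  n4⇒n5
[8] read 'a'  n5⇒n6  emit P0@[3:8],P6@[8:8]
[9] read 'b'  n6⇒n11 (via fail)
[10] read 'c'  n11⇒n1 (via fail)
[11] read 'b'  n1⇒n2
[12] read 'd'  n2⇒n3
[13] read 'c'  n3⇒n4
[14] read 'c'  n4⇒n5
[15] read 'a'  n5⇒n6  emit P0@[10:15],P6@[15:15]
[16] read 'b'  n6⇒n11 (via fail)
[17] read 'b'  n11⇒n20 (via fail)  emit P5@[16:17]
[18] read 'b'  n20⇒n20 (via fail)  emit P5@[17:18]
[19] read 'c'  n20⇒n1 (via fail)
[20] read 'b'  n1⇒n2
[21] read 'b'  n2⇒n20 (via fail)  emit P5@[20:21]
[22] read 'c'  n20⇒n1 (via fail)
[23] read 'c'  n1⇒n1 (via fail)
[24] read 'a'  n1⇒n10 (via fail)  emit P6@[24:24]
[25] read 'b'  n10⇒n11
[26] read 'd'  n11⇒n12  emit P2@[24:26]
[27] read 'c'  n12⇒n1 (via fail)
[28] read 'b'  n1⇒n2
[29] read 'd'  n2⇒n3
[30] read 'a'  n3⇒n8 (via fail)  emit P6@[30:30]
[31] read 'c'  n8⇒n1 (via fail)
[32] read 'b'  n1⇒n2
[33] read 'b'  n2⇒n20 (via fail)  emit P5@[32:33]
[34] read 'a'  n20⇒n10 (via fail)  emit P6@[34:34]
[35] read 'b'  n10⇒n11
[36] read 'b'  n11⇒n20 (via fail)  emit P5@[35:36]
[37] read 'c'  n20⇒n1 (via fail)
[38] read 'a'  n1⇒n10 (via fail)  emit P6@[38:38]
[39] read 'd'  n10⇒n13  emit P3@[38:39]
[40] read 'a'  n13⇒n8 (via fail)  emit P6@[40:40]
[41] read 'd'  n8⇒n9  emit P1@[39:41],P3@[40:41]
[42] read 'c'  n9⇒n1 (via fail)
[43] read 'b'  n1⇒n2

All matches (sorted): [[0,6],[2,6],[8,0],[8,6],[15,0],[15,6],[17,5],[18,5],[21,5],[24,6],[26,2],[30,6],[33,5],[34,6],[36,5],[38,6],[39,3],[40,6],[41,1],[41,3]]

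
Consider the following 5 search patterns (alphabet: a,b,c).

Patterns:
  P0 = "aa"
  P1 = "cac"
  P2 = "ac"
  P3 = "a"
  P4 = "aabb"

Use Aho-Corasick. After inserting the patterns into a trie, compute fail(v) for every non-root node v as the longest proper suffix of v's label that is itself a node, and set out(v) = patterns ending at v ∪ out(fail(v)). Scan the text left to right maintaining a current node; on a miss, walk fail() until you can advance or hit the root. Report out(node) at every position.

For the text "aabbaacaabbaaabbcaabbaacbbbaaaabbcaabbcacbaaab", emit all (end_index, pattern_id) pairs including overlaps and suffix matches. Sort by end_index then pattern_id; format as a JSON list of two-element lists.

Construct AC machine:
Trie (insert patterns):
  n0 'ε': a→1 c→3
  n1 'a': a→2 c→6  [P3 ends]
  n2 'aa': b→7  [P0 ends]
  n3 'c': a→4
  n4 'ca': c→5
  n5 'cac': ·  [P1 ends]
  n6 'ac': ·  [P2 ends]
  n7 'aab': b→8
  n8 'aabb': ·  [P4 ends]

Failure links (BFS by depth):
  fail(1) 'a': from fail(0)=0 chase 'a': 0 ⇒ 0;  out={3}∪out(0)={3}
  fail(3) 'c': from fail(0)=0 chase 'c': 0 ⇒ 0;  out=∅∪out(0)=∅
  fail(2) 'aa': from fail(1)=0 chase 'a': 0 ⇒ 1;  out={0}∪out(1)={0,3}
  fail(4) 'ca': from fail(3)=0 chase 'a': 0 ⇒ 1;  out=∅∪out(1)={3}
  fail(6) 'ac': from fail(1)=0 chase 'c': 0 ⇒ 3;  out={2}∪out(3)={2}
  fail(5) 'cac': from fail(4)=1 chase 'c': 1 ⇒ 6;  out={1}∪out(6)={1,2}
  fail(7) 'aab': from fail(2)=1 chase 'b': 1→0 ⇒ 0;  out=∅∪out(0)=∅
  fail(8) 'aabb': from fail(7)=0 chase 'b': 0 ⇒ 0;  out={4}∪out(0)={4}

Text stream:
[0] read 'a'  n0⇒n1  emit P3@[0:0]
[1] read 'a'  n1⇒n2  emit P0@[0:1],P3@[1:1]
[2] read 'b'  n2⇒n7
[3] read 'b'  n7⇒n8  emit P4@[0:3]
[4] read 'a'  n8⇒n1 (fail-walked)  emit P3@[4:4]
[5] read 'a'  n1⇒n2  emit P0@[4:5],P3@[5:5]
[6] read 'c'  n2⇒n6 (fail-walked)  emit P2@[5:6]
[7] read 'a'  n6⇒n4 (fail-walked)  emit P3@[7:7]
[8] read 'a'  n4⇒n2 (fail-walked)  emit P0@[7:8],P3@[8:8]
[9] read 'b'  n2⇒n7
[10] read 'b'  n7⇒n8  emit P4@[7:10]
[11] read 'a'  n8⇒n1 (fail-walked)  emit P3@[11:11]
[12] read 'a'  n1⇒n2  emit P0@[11:12],P3@[12:12]
[13] read 'a'  n2⇒n2 (fail-walked)  emit P0@[12:13],P3@[13:13]
[14] read 'b'  n2⇒n7
[15] read 'b'  n7⇒n8  emit P4@[12:15]
[16] read 'c'  n8⇒n3 (fail-walked)
[17] read 'a'  n3⇒n4  emit P3@[17:17]
[18] read 'a'  n4⇒n2 (fail-walked)  emit P0@[17:18],P3@[18:18]
[19] read 'b'  n2⇒n7
[20] read 'b'  n7⇒n8  emit P4@[17:20]
[21] read 'a'  n8⇒n1 (fail-walked)  emit P3@[21:21]
[22] read 'a'  n1⇒n2  emit P0@[21:22],P3@[22:22]
[23] read 'c'  n2⇒n6 (fail-walked)  emit P2@[22:23]
[24] read 'b'  n6⇒n0 (fail-walked)
[25] read 'b'  n0⇒n0
[26] read 'b'  n0⇒n0
[27] read 'a'  n0⇒n1  emit P3@[27:27]
[28] read 'a'  n1⇒n2  emit P0@[27:28],P3@[28:28]
[29] read 'a'  n2⇒n2 (fail-walked)  emit P0@[28:29],P3@[29:29]
[30] read 'a'  n2⇒n2 (fail-walked)  emit P0@[29:30],P3@[30:30]
[31] read 'b'  n2⇒n7
[32] read 'b'  n7⇒n8  emit P4@[29:32]
[33] read 'c'  n8⇒n3 (fail-walked)
[34] read 'a'  n3⇒n4  emit P3@[34:34]
[35] read 'a'  n4⇒n2 (fail-walked)  emit P0@[34:35],P3@[35:35]
[36] read 'b'  n2⇒n7
[37] read 'b'  n7⇒n8  emit P4@[34:37]
[38] read 'c'  n8⇒n3 (fail-walked)
[39] read 'a'  n3⇒n4  emit P3@[39:39]
[40] read 'c'  n4⇒n5  emit P1@[38:40],P2@[39:40]
[41] read 'b'  n5⇒n0 (fail-walked)
[42] read 'a'  n0⇒n1  emit P3@[42:42]
[43] read 'a'  n1⇒n2  emit P0@[42:43],P3@[43:43]
[44] read 'a'  n2⇒n2 (fail-walked)  emit P0@[43:44],P3@[44:44]
[45] read 'b'  n2⇒n7

Result: [[0,3],[1,0],[1,3],[3,4],[4,3],[5,0],[5,3],[6,2],[7,3],[8,0],[8,3],[10,4],[11,3],[12,0],[12,3],[13,0],[13,3],[15,4],[17,3],[18,0],[18,3],[20,4],[21,3],[22,0],[22,3],[23,2],[27,3],[28,0],[28,3],[29,0],[29,3],[30,0],[30,3],[32,4],[34,3],[35,0],[35,3],[37,4],[39,3],[40,1],[40,2],[42,3],[43,0],[43,3],[44,0],[44,3]]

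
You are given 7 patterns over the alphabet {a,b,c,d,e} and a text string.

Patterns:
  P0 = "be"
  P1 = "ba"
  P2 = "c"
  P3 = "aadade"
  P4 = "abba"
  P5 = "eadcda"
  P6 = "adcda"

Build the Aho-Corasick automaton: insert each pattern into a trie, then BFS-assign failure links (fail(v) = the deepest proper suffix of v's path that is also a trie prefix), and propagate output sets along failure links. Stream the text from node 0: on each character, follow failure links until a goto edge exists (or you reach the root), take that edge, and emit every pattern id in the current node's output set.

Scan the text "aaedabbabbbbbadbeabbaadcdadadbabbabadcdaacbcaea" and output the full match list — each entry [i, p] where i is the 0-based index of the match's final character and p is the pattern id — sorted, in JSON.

Build automaton:
Trie nodes:
  n0 'ε': a→5 b→1 c→4 e→14
  n1 'b': a→3 e→2
  n2 'be': ·  [P0 ends]
  n3 'ba': ·  [P1 ends]
  n4 'c': ·  [P2 ends]
  n5 'a': a→6 b→11 d→20
  n6 'aa': d→7
  n7 'aad': a→8
  n8 'aada': d→9
  n9 'aadad': e→10
  n10 'aadade': ·  [P3 ends]
  n11 'ab': b→12
  n12 'abb': a→13
  n13 'abba': ·  [P4 ends]
  n14 'e': a→15
  n15 'ea': d→16
  n16 'ead': c→17
  n17 'eadc': d→18
  n18 'eadcd': a→19
  n19 'eadcda': ·  [P5 ends]
  n20 'ad': c→21
  n21 'adc': d→22
  n22 'adcd': a→23
  n23 'adcda': ·  [P6 ends]

BFS fail/out derivation:
  n1('b'): parent n0 fail=0; on 'b' 0 → fail=0;  out ∅∪∅=∅
  n4('c'): parent n0 fail=0; on 'c' 0 → fail=0;  out {2}∪∅={2}
  n5('a'): parent n0 fail=0; on 'a' 0 → fail=0;  out ∅∪∅=∅
  n14('e'): parent n0 fail=0; on 'e' 0 → fail=0;  out ∅∪∅=∅
  n2('be'): parent n1 fail=0; on 'e' 0 → fail=14;  out {0}∪∅={0}
  n3('ba'): parent n1 fail=0; on 'a' 0 → fail=5;  out {1}∪∅={1}
  n6('aa'): parent n5 fail=0; on 'a' 0 → fail=5;  out ∅∪∅=∅
  n11('ab'): parent n5 fail=0; on 'b' 0 → fail=1;  out ∅∪∅=∅
  n15('ea'): parent n14 fail=0; on 'a' 0 → fail=5;  out ∅∪∅=∅
  n20('ad'): parent n5 fail=0; on 'd' 0 → fail=0;  out ∅∪∅=∅
  n7('aad'): parent n6 fail=5; on 'd' 5 → fail=20;  out ∅∪∅=∅
  n12('abb'): parent n11 fail=1; on 'b' 1→0 → fail=1;  out ∅∪∅=∅
  n16('ead'): parent n15 fail=5; on 'd' 5 → fail=20;  out ∅∪∅=∅
  n21('adc'): parent n20 fail=0; on 'c' 0 → fail=4;  out ∅∪{2}={2}
  n8('aada'): parent n7 fail=20; on 'a' 20→0 → fail=5;  out ∅∪∅=∅
  n13('abba'): parent n12 fail=1; on 'a' 1 → fail=3;  out {4}∪{1}={1,4}
  n17('eadc'): parent n16 fail=20; on 'c' 20 → fail=21;  out ∅∪{2}={2}
  n22('adcd'): parent n21 fail=4; on 'd' 4→0 → fail=0;  out ∅∪∅=∅
  n9('aadad'): parent n8 fail=5; on 'd' 5 → fail=20;  out ∅∪∅=∅
  n18('eadcd'): parent n17 fail=21; on 'd' 21 → fail=22;  out ∅∪∅=∅
  n23('adcda'): parent n22 fail=0; on 'a' 0 → fail=5;  out {6}∪∅={6}
  n10('aadade'): parent n9 fail=20; on 'e' 20→0 → fail=14;  out {3}∪∅={3}
  n19('eadcda'): parent n18 fail=22; on 'a' 22 → fail=23;  out {5}∪{6}={5,6}

Run:
i=0 'a': node 0→5
i=1 'a': node 5→6
i=2 'e': node 6→14 (fail-walked)
i=3 'd': node 14→0 (fail-walked)
i=4 'a': node 0→5
i=5 'b': node 5→11
i=6 'b': node 11→12
i=7 'a': node 12→13  → match P1@[6:7],P4@[4:7]
i=8 'b': node 13→11 (fail-walked)
i=9 'b': node 11→12
i=10 'b': node 12→1 (fail-walked)
i=11 'b': node 1→1 (fail-walked)
i=12 'b': node 1→1 (fail-walked)
i=13 'a': node 1→3  → match P1@[12:13]
i=14 'd': node 3→20 (fail-walked)
i=15 'b': node 20→1 (fail-walked)
i=16 'e': node 1→2  → match P0@[15:16]
i=17 'a': node 2→15 (fail-walked)
i=18 'b': node 15→11 (fail-walked)
i=19 'b': node 11→12
i=20 'a': node 12→13  → match P1@[19:20],P4@[17:20]
i=21 'a': node 13→6 (fail-walked)
i=22 'd': node 6→7
i=23 'c': node 7→21 (fail-walked)  → match P2@[23:23]
i=24 'd': node 21→22
i=25 'a': node 22→23  → match P6@[21:25]
i=26 'd': node 23→20 (fail-walked)
i=27 'a': node 20→5 (fail-walked)
i=28 'd': node 5→20
i=29 'b': node 20→1 (fail-walked)
i=30 'a': node 1→3  → match P1@[29:30]
i=31 'b': node 3→11 (fail-walked)
i=32 'b': node 11→12
i=33 'a': node 12→13  → match P1@[32:33],P4@[30:33]
i=34 'b': node 13→11 (fail-walked)
i=35 'a': node 11→3 (fail-walked)  → match P1@[34:35]
i=36 'd': node 3→20 (fail-walked)
i=37 'c': node 20→21  → match P2@[37:37]
i=38 'd': node 21→22
i=39 'a': node 22→23  → match P6@[35:39]
i=40 'a': node 23→6 (fail-walked)
i=41 'c': node 6→4 (fail-walked)  → match P2@[41:41]
i=42 'b': node 4→1 (fail-walked)
i=43 'c': node 1→4 (fail-walked)  → match P2@[43:43]
i=44 'a': node 4→5 (fail-walked)
i=45 'e': node 5→14 (fail-walked)
i=46 'a': node 14→15

Matches: [[7,1],[7,4],[13,1],[16,0],[20,1],[20,4],[23,2],[25,6],[30,1],[33,1],[33,4],[35,1],[37,2],[39,6],[41,2],[43,2]]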